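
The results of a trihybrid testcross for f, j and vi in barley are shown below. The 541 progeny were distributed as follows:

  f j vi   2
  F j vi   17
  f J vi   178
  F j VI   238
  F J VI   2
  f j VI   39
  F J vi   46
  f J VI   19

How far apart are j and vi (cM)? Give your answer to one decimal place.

7.4 cM

The two most frequent reciprocal classes, F j VI and f J vi, are the parental types, so the F1 was F j VI / f J vi.
The two rarest classes, F J VI and f j vi, are the double crossovers. Comparing them with the parentals, only the j allele has switched, so j is the middle locus and the order is f – j – vi.
Crossovers in the j–vi interval produce the single-crossover classes F j vi and f J VI (17 + 19 = 36) plus the double crossovers (4).
RF(j–vi) = (36 + 4) / 541 = 40/541 = 0.0739 → 7.4 cM.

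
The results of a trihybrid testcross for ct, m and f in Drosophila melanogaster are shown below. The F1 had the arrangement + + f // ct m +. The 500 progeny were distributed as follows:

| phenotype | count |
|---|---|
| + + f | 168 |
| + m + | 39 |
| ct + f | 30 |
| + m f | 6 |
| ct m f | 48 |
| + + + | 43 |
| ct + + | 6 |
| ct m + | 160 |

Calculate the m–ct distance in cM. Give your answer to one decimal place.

The two rarest classes, + m f and ct + +, are the double crossovers. Comparing them with the parentals, only the m allele has switched, so m is the middle locus and the order is f – m – ct.
Crossovers in the m–ct interval produce the single-crossover classes ct + f and + m + (30 + 39 = 69) plus the double crossovers (12).
RF(m–ct) = (69 + 12) / 500 = 81/500 = 0.1620 → 16.2 cM.

16.2 cM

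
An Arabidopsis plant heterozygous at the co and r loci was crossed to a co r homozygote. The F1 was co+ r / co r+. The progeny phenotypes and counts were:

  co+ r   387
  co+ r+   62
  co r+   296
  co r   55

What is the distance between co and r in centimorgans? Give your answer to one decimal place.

14.6 centimorgans

The recombinant classes are co+ r+ and co r: 62 + 55 = 117.
Recombination frequency = 117/800 = 0.1462 ≈ 14.6%, i.e. 14.6 centimorgans.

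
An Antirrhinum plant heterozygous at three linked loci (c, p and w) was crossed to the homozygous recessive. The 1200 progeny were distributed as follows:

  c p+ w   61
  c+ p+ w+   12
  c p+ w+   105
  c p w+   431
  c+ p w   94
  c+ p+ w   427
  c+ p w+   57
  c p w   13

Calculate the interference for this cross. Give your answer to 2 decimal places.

The two most frequent reciprocal classes, c+ p+ w and c p w+, are the parental types, so the F1 was c+ p+ w / c p w+.
The two rarest classes, c+ p+ w+ and c p w, are the double crossovers. Comparing them with the parentals, only the w allele has switched, so w is the middle locus and the order is p – w – c.
p–w: (199 + 25)/1200 = 0.1867; w–c: (118 + 25)/1200 = 0.1192.
Expected DCO frequency = 0.1867 × 0.1192 ≈ 0.02225; observed = 25/1200 ≈ 0.02083.
Coefficient of coincidence = 0.02083/0.02225 ≈ 0.94; interference = 1 − 0.94 = 0.06.

0.06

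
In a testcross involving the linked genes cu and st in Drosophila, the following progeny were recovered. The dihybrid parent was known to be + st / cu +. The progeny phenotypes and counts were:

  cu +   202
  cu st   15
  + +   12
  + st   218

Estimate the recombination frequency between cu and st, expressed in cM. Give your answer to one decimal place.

The recombinant classes are + + and cu st: 12 + 15 = 27.
Recombination frequency = 27/447 = 0.0604 ≈ 6.0%, i.e. 6.0 cM.

6.0 cM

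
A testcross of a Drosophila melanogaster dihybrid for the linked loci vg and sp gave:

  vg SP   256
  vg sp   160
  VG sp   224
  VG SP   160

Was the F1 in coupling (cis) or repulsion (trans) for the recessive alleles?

The two most frequent classes are VG sp (224) and vg SP (256); these are the parental (non-recombinant) types.
So the F1 carried VG sp on one chromosome and vg SP on the other — the recessive alleles are on opposite chromosomes (trans / repulsion).

trans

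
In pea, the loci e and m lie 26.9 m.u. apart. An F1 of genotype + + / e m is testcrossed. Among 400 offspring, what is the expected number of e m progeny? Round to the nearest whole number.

146

A map distance of 26.9 m.u. corresponds to a recombination frequency of 0.269.
The F1 is + + / e m, so e m is a parental gamete class with expected frequency (1 − r)/2 = 0.731/2 = 0.3655.
Expected number = 0.3655 × 400 = 146.20 ≈ 146.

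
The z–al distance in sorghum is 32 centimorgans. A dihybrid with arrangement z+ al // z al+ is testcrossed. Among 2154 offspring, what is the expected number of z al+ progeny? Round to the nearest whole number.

A map distance of 32 centimorgans corresponds to a recombination frequency of 0.320.
The F1 is z+ al / z al+, so z al+ is a parental gamete class with expected frequency (1 − r)/2 = 0.680/2 = 0.3400.
Expected number = 0.3400 × 2154 = 732.36 ≈ 732.

732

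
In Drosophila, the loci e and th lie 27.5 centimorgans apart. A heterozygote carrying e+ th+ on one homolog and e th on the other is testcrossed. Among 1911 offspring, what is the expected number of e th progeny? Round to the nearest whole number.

A map distance of 27.5 centimorgans corresponds to a recombination frequency of 0.275.
The F1 is e+ th+ / e th, so e th is a parental gamete class with expected frequency (1 − r)/2 = 0.725/2 = 0.3625.
Expected number = 0.3625 × 1911 = 692.74 ≈ 693.

693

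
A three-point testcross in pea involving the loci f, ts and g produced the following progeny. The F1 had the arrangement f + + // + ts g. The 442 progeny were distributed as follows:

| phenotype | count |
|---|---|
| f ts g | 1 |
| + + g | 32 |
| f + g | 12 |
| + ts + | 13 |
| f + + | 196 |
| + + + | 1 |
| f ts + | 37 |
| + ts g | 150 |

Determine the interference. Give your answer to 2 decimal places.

The two rarest classes, + + + and f ts g, are the double crossovers. Comparing them with the parentals, only the f allele has switched, so f is the middle locus and the order is ts – f – g.
ts–f: (69 + 2)/442 = 0.1606; f–g: (25 + 2)/442 = 0.0611.
Expected DCO frequency = 0.1606 × 0.0611 ≈ 0.00981; observed = 2/442 ≈ 0.00452.
Coefficient of coincidence = 0.00452/0.00981 ≈ 0.46; interference = 1 − 0.46 = 0.54.

0.54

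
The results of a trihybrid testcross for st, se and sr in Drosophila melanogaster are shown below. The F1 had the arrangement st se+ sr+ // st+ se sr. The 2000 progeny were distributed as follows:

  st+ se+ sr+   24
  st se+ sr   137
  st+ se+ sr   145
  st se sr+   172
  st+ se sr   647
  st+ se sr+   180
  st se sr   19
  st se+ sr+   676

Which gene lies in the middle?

st

The two rarest classes, st+ se+ sr+ and st se sr, are the double crossovers. Comparing them with the parentals, only the st allele has switched, so st is the middle locus and the order is sr – st – se.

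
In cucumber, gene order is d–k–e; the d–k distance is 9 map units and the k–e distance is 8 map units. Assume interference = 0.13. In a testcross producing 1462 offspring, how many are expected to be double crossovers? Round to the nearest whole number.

9

Map distances give recombination frequencies of 0.090 and 0.080 for the two intervals.
With interference 0.13 (so coincidence = 0.87), expected double-crossover frequency = 0.090 × 0.080 × 0.87 = 0.00626.
Expected number = 0.00626 × 1462 = 9.16 ≈ 9.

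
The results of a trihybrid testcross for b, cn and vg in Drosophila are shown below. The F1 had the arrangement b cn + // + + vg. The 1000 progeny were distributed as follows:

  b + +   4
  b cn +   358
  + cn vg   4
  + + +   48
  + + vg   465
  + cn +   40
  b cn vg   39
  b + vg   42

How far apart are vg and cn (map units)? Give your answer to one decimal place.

The two rarest classes, b + + and + cn vg, are the double crossovers. Comparing them with the parentals, only the cn allele has switched, so cn is the middle locus and the order is vg – cn – b.
Crossovers in the vg–cn interval produce the single-crossover classes b cn vg and + + + (39 + 48 = 87) plus the double crossovers (8).
RF(vg–cn) = (87 + 8) / 1000 = 95/1000 = 0.0950 → 9.5 map units.

9.5 map units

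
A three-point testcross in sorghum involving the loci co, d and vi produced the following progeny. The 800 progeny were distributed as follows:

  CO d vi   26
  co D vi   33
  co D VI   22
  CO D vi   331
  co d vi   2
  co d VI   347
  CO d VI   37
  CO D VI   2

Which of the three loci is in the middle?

The two most frequent reciprocal classes, co d VI and CO D vi, are the parental types, so the F1 was co d VI / CO D vi.
The two rarest classes, co d vi and CO D VI, are the double crossovers. Comparing them with the parentals, only the vi allele has switched, so vi is the middle locus and the order is co – vi – d.

vi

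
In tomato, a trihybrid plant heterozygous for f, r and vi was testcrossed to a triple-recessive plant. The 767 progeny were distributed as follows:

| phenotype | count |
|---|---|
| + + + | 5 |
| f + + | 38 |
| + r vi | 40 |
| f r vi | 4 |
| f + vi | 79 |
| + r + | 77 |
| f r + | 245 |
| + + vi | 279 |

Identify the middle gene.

vi

The two most frequent reciprocal classes, f r + and + + vi, are the parental types, so the F1 was f r + / + + vi.
The two rarest classes, f r vi and + + +, are the double crossovers. Comparing them with the parentals, only the vi allele has switched, so vi is the middle locus and the order is f – vi – r.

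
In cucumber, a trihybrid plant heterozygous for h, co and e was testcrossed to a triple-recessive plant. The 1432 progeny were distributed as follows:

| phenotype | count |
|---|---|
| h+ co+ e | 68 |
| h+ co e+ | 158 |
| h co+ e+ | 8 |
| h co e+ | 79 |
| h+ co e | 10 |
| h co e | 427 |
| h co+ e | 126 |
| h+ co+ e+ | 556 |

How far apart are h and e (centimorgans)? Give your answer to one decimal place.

11.5 centimorgans

The two most frequent reciprocal classes, h co e and h+ co+ e+, are the parental types, so the F1 was h co e / h+ co+ e+.
The two rarest classes, h+ co e and h co+ e+, are the double crossovers. Comparing them with the parentals, only the h allele has switched, so h is the middle locus and the order is co – h – e.
Crossovers in the h–e interval produce the single-crossover classes h co e+ and h+ co+ e (79 + 68 = 147) plus the double crossovers (18).
RF(h–e) = (147 + 18) / 1432 = 165/1432 = 0.1152 → 11.5 centimorgans.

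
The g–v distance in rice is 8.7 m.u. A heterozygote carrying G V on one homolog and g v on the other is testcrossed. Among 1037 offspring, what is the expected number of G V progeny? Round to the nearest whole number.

A map distance of 8.7 m.u. corresponds to a recombination frequency of 0.087.
The F1 is G V / g v, so G V is a parental gamete class with expected frequency (1 − r)/2 = 0.913/2 = 0.4565.
Expected number = 0.4565 × 1037 = 473.39 ≈ 473.

473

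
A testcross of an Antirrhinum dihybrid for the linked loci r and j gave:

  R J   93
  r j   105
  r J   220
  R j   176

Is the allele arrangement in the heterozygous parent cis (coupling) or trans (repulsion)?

trans

The two most frequent classes are R j (176) and r J (220); these are the parental (non-recombinant) types.
So the F1 carried R j on one chromosome and r J on the other — the recessive alleles are on opposite chromosomes (trans / repulsion).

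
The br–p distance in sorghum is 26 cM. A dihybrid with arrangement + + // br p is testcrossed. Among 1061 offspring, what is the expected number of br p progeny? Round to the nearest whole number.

A map distance of 26 cM corresponds to a recombination frequency of 0.260.
The F1 is + + / br p, so br p is a parental gamete class with expected frequency (1 − r)/2 = 0.740/2 = 0.3700.
Expected number = 0.3700 × 1061 = 392.57 ≈ 393.

393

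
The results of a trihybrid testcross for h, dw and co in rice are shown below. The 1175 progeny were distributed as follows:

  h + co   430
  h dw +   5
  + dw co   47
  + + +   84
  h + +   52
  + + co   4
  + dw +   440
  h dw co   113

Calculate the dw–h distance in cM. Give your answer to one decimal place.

The two most frequent reciprocal classes, h + co and + dw +, are the parental types, so the F1 was h + co / + dw +.
The two rarest classes, + + co and h dw +, are the double crossovers. Comparing them with the parentals, only the h allele has switched, so h is the middle locus and the order is dw – h – co.
Crossovers in the dw–h interval produce the single-crossover classes h dw co and + + + (113 + 84 = 197) plus the double crossovers (9).
RF(dw–h) = (197 + 9) / 1175 = 206/1175 = 0.1753 → 17.5 cM.

17.5 cM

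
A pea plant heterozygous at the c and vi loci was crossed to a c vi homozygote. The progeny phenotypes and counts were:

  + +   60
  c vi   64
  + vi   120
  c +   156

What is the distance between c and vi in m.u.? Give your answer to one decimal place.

The two most frequent classes, + vi (120) and c + (156), are the parental types, so the F1 was + vi / c +.
The recombinant classes are + + and c vi: 60 + 64 = 124.
Recombination frequency = 124/400 = 0.3100 ≈ 31.0%, i.e. 31.0 m.u.

31.0 m.u.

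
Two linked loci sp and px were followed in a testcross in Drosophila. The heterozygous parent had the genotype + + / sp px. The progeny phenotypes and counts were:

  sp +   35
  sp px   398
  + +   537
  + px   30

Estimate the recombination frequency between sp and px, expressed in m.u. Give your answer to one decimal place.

6.5 m.u.

The recombinant classes are + px and sp +: 30 + 35 = 65.
Recombination frequency = 65/1000 = 0.0650 ≈ 6.5%, i.e. 6.5 m.u.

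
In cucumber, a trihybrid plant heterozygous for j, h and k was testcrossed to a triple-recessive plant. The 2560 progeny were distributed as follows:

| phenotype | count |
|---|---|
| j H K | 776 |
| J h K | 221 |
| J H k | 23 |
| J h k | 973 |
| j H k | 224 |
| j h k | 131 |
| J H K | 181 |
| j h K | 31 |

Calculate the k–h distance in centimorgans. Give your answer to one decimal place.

19.5 centimorgans

The two most frequent reciprocal classes, J h k and j H K, are the parental types, so the F1 was J h k / j H K.
The two rarest classes, J H k and j h K, are the double crossovers. Comparing them with the parentals, only the h allele has switched, so h is the middle locus and the order is j – h – k.
Crossovers in the h–k interval produce the single-crossover classes J h K and j H k (221 + 224 = 445) plus the double crossovers (54).
RF(h–k) = (445 + 54) / 2560 = 499/2560 = 0.1949 → 19.5 centimorgans.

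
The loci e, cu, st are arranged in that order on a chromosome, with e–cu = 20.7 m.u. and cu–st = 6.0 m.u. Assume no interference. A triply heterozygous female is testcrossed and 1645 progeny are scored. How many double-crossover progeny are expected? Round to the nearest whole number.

Map distances give recombination frequencies of 0.207 and 0.060 for the two intervals.
With no interference, expected double-crossover frequency = 0.207 × 0.060 = 0.01242.
Expected number = 0.01242 × 1645 = 20.43 ≈ 20.

20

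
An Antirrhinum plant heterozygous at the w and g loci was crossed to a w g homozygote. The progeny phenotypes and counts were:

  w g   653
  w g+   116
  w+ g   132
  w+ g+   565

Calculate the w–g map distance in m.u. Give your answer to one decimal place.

The two most frequent classes, w+ g+ (565) and w g (653), are the parental types, so the F1 was w+ g+ / w g.
The recombinant classes are w+ g and w g+: 132 + 116 = 248.
Recombination frequency = 248/1466 = 0.1692 ≈ 16.9%, i.e. 16.9 m.u.

16.9 m.u.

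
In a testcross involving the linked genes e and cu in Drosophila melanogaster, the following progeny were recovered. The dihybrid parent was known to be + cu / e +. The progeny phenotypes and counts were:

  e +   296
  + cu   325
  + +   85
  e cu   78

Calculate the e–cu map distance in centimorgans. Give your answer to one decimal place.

The recombinant classes are + + and e cu: 85 + 78 = 163.
Recombination frequency = 163/784 = 0.2079 ≈ 20.8%, i.e. 20.8 centimorgans.

20.8 centimorgans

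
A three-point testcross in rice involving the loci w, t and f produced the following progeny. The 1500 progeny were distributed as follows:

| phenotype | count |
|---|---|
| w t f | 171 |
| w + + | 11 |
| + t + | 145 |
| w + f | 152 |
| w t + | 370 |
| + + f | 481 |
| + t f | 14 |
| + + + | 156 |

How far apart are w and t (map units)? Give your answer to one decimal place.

The two most frequent reciprocal classes, + + f and w t +, are the parental types, so the F1 was + + f / w t +.
The two rarest classes, + t f and w + +, are the double crossovers. Comparing them with the parentals, only the t allele has switched, so t is the middle locus and the order is w – t – f.
Crossovers in the w–t interval produce the single-crossover classes w + f and + t + (152 + 145 = 297) plus the double crossovers (25).
RF(w–t) = (297 + 25) / 1500 = 322/1500 = 0.2147 → 21.5 map units.

21.5 map units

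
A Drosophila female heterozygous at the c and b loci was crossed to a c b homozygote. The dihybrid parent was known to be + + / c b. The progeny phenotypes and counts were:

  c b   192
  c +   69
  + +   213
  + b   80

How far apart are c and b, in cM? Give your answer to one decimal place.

26.9 cM

The recombinant classes are + b and c +: 80 + 69 = 149.
Recombination frequency = 149/554 = 0.2690 ≈ 26.9%, i.e. 26.9 cM.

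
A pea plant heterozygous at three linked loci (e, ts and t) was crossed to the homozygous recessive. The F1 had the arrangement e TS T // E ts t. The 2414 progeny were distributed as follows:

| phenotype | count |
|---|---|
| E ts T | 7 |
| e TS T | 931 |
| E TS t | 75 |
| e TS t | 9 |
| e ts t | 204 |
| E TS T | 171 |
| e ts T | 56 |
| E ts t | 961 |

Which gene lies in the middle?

The two rarest classes, e TS t and E ts T, are the double crossovers. Comparing them with the parentals, only the t allele has switched, so t is the middle locus and the order is ts – t – e.

t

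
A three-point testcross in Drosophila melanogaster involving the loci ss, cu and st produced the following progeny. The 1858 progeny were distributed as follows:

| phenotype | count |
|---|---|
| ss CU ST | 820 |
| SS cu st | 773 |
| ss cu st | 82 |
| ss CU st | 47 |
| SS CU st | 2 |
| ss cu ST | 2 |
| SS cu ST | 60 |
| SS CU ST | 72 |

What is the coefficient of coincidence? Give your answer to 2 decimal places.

0.42

The two most frequent reciprocal classes, ss CU ST and SS cu st, are the parental types, so the F1 was ss CU ST / SS cu st.
The two rarest classes, ss cu ST and SS CU st, are the double crossovers. Comparing them with the parentals, only the cu allele has switched, so cu is the middle locus and the order is ss – cu – st.
ss–cu: (154 + 4)/1858 = 0.0850; cu–st: (107 + 4)/1858 = 0.0597.
Expected DCO frequency = 0.0850 × 0.0597 ≈ 0.00507; observed = 4/1858 ≈ 0.00215.
Coefficient of coincidence = 0.00215/0.00507 ≈ 0.42.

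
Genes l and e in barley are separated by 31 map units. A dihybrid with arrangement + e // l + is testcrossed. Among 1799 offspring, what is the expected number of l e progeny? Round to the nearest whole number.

279

A map distance of 31 map units corresponds to a recombination frequency of 0.310.
The F1 is + e / l +, so l e is a recombinant gamete class with expected frequency r/2 = 0.310/2 = 0.1550.
Expected number = 0.1550 × 1799 = 278.84 ≈ 279.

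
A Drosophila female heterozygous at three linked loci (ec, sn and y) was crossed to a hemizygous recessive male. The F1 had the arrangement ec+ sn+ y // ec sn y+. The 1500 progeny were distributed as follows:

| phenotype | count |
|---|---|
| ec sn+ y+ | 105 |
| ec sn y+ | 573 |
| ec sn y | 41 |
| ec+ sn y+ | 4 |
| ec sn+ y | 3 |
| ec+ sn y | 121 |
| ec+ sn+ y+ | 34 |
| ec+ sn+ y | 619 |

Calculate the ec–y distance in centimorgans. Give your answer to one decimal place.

5.5 centimorgans

The two rarest classes, ec sn+ y and ec+ sn y+, are the double crossovers. Comparing them with the parentals, only the ec allele has switched, so ec is the middle locus and the order is sn – ec – y.
Crossovers in the ec–y interval produce the single-crossover classes ec+ sn+ y+ and ec sn y (34 + 41 = 75) plus the double crossovers (7).
RF(ec–y) = (75 + 7) / 1500 = 82/1500 = 0.0547 → 5.5 centimorgans.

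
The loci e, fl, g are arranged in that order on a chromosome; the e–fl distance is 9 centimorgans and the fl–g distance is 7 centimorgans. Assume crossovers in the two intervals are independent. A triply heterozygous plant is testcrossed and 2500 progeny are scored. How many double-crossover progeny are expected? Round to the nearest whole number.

16

Map distances give recombination frequencies of 0.090 and 0.070 for the two intervals.
With no interference, expected double-crossover frequency = 0.090 × 0.070 = 0.00630.
Expected number = 0.00630 × 2500 = 15.75 ≈ 16.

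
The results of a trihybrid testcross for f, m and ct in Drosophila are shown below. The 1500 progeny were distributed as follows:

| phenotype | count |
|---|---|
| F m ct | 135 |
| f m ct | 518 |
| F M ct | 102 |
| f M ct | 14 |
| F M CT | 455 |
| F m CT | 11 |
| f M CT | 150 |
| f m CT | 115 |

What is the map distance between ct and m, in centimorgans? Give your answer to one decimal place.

The two most frequent reciprocal classes, F M CT and f m ct, are the parental types, so the F1 was F M CT / f m ct.
The two rarest classes, F m CT and f M ct, are the double crossovers. Comparing them with the parentals, only the m allele has switched, so m is the middle locus and the order is f – m – ct.
Crossovers in the m–ct interval produce the single-crossover classes F M ct and f m CT (102 + 115 = 217) plus the double crossovers (25).
RF(m–ct) = (217 + 25) / 1500 = 242/1500 = 0.1613 → 16.1 centimorgans.

16.1 centimorgans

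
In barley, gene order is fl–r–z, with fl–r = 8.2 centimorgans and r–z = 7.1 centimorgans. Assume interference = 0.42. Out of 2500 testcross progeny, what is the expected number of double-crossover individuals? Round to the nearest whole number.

Map distances give recombination frequencies of 0.082 and 0.071 for the two intervals.
With interference 0.42 (so coincidence = 0.58), expected double-crossover frequency = 0.082 × 0.071 × 0.58 = 0.00338.
Expected number = 0.00338 × 2500 = 8.44 ≈ 8.

8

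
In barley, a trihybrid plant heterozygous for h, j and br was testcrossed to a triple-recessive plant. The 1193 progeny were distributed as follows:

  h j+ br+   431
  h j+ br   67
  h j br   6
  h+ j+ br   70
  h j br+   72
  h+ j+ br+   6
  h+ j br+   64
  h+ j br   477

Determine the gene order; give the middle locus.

The two most frequent reciprocal classes, h j+ br+ and h+ j br, are the parental types, so the F1 was h j+ br+ / h+ j br.
The two rarest classes, h+ j+ br+ and h j br, are the double crossovers. Comparing them with the parentals, only the h allele has switched, so h is the middle locus and the order is j – h – br.

h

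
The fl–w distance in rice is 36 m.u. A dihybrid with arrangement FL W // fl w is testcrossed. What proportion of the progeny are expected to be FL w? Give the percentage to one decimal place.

18.0%

A map distance of 36 m.u. corresponds to a recombination frequency of 0.360.
The F1 is FL W / fl w, so FL w is a recombinant gamete class with expected frequency r/2 = 0.360/2 = 0.1800.
That is 0.1800 = 18.0% of the progeny.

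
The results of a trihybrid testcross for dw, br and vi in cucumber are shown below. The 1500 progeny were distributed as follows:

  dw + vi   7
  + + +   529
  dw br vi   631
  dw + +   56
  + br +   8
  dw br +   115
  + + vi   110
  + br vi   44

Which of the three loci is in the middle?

The two most frequent reciprocal classes, dw br vi and + + +, are the parental types, so the F1 was dw br vi / + + +.
The two rarest classes, dw + vi and + br +, are the double crossovers. Comparing them with the parentals, only the br allele has switched, so br is the middle locus and the order is dw – br – vi.

br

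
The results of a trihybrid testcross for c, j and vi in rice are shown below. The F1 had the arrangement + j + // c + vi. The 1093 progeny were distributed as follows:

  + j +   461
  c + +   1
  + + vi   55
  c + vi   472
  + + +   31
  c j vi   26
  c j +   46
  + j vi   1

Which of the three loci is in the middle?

vi

The two rarest classes, + j vi and c + +, are the double crossovers. Comparing them with the parentals, only the vi allele has switched, so vi is the middle locus and the order is c – vi – j.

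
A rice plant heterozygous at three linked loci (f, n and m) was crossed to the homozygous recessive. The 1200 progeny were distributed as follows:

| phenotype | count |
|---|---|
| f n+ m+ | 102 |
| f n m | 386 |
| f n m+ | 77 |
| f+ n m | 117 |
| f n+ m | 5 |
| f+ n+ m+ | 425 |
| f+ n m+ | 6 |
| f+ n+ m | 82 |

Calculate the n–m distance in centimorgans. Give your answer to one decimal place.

The two most frequent reciprocal classes, f+ n+ m+ and f n m, are the parental types, so the F1 was f+ n+ m+ / f n m.
The two rarest classes, f+ n m+ and f n+ m, are the double crossovers. Comparing them with the parentals, only the n allele has switched, so n is the middle locus and the order is m – n – f.
Crossovers in the m–n interval produce the single-crossover classes f+ n+ m and f n m+ (82 + 77 = 159) plus the double crossovers (11).
RF(m–n) = (159 + 11) / 1200 = 170/1200 = 0.1417 → 14.2 centimorgans.

14.2 centimorgans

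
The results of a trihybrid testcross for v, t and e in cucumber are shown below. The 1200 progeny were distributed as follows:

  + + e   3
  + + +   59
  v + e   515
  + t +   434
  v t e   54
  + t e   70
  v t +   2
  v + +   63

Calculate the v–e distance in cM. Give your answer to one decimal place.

The two most frequent reciprocal classes, + t + and v + e, are the parental types, so the F1 was + t + / v + e.
The two rarest classes, v t + and + + e, are the double crossovers. Comparing them with the parentals, only the v allele has switched, so v is the middle locus and the order is t – v – e.
Crossovers in the v–e interval produce the single-crossover classes + t e and v + + (70 + 63 = 133) plus the double crossovers (5).
RF(v–e) = (133 + 5) / 1200 = 138/1200 = 0.1150 → 11.5 cM.

11.5 cM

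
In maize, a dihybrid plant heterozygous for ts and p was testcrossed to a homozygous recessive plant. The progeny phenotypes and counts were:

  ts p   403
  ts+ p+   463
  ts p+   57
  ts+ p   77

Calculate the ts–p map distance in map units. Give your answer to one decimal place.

The two most frequent classes, ts+ p+ (463) and ts p (403), are the parental types, so the F1 was ts+ p+ / ts p.
The recombinant classes are ts+ p and ts p+: 77 + 57 = 134.
Recombination frequency = 134/1000 = 0.1340 ≈ 13.4%, i.e. 13.4 map units.

13.4 map units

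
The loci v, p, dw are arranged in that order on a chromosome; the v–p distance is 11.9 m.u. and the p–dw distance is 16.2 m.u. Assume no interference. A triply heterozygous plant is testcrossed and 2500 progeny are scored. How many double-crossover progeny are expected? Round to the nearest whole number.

Map distances give recombination frequencies of 0.119 and 0.162 for the two intervals.
With no interference, expected double-crossover frequency = 0.119 × 0.162 = 0.01928.
Expected number = 0.01928 × 2500 = 48.20 ≈ 48.

48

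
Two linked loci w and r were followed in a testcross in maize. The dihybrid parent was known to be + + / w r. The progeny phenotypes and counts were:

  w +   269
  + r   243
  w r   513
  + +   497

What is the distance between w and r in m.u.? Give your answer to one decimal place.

33.6 m.u.

The recombinant classes are + r and w +: 243 + 269 = 512.
Recombination frequency = 512/1522 = 0.3364 ≈ 33.6%, i.e. 33.6 m.u.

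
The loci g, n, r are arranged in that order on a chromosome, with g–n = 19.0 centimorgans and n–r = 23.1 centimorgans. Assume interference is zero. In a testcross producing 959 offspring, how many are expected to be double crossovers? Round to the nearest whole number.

42

Map distances give recombination frequencies of 0.190 and 0.231 for the two intervals.
With no interference, expected double-crossover frequency = 0.190 × 0.231 = 0.04389.
Expected number = 0.04389 × 959 = 42.09 ≈ 42.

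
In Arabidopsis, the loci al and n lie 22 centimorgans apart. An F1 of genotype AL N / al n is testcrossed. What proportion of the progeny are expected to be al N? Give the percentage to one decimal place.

11.0%

A map distance of 22 centimorgans corresponds to a recombination frequency of 0.220.
The F1 is AL N / al n, so al N is a recombinant gamete class with expected frequency r/2 = 0.220/2 = 0.1100.
That is 0.1100 = 11.0% of the progeny.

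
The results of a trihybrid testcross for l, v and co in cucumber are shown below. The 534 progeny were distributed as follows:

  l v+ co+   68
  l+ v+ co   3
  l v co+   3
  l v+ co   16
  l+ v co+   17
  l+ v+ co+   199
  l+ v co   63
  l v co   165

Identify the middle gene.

co

The two most frequent reciprocal classes, l v co and l+ v+ co+, are the parental types, so the F1 was l v co / l+ v+ co+.
The two rarest classes, l v co+ and l+ v+ co, are the double crossovers. Comparing them with the parentals, only the co allele has switched, so co is the middle locus and the order is l – co – v.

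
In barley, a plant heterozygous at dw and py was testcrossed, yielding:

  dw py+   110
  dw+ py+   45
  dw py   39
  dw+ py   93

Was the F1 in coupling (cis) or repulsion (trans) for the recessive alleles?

The two most frequent classes are dw+ py (93) and dw py+ (110); these are the parental (non-recombinant) types.
So the F1 carried dw+ py on one chromosome and dw py+ on the other — the recessive alleles are on opposite chromosomes (trans / repulsion).

trans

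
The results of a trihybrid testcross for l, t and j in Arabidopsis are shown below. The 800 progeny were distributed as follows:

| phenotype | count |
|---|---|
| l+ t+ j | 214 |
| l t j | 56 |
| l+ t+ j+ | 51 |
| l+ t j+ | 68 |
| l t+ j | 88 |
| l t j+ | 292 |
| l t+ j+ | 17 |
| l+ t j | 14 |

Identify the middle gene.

t

The two most frequent reciprocal classes, l+ t+ j and l t j+, are the parental types, so the F1 was l+ t+ j / l t j+.
The two rarest classes, l+ t j and l t+ j+, are the double crossovers. Comparing them with the parentals, only the t allele has switched, so t is the middle locus and the order is j – t – l.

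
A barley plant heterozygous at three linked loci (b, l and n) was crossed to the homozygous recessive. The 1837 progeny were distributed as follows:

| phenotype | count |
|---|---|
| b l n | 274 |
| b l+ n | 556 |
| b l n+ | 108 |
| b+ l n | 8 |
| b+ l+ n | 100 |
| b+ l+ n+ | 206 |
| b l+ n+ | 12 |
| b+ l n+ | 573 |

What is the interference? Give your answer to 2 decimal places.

The two most frequent reciprocal classes, b l+ n and b+ l n+, are the parental types, so the F1 was b l+ n / b+ l n+.
The two rarest classes, b l+ n+ and b+ l n, are the double crossovers. Comparing them with the parentals, only the n allele has switched, so n is the middle locus and the order is l – n – b.
l–n: (480 + 20)/1837 = 0.2722; n–b: (208 + 20)/1837 = 0.1241.
Expected DCO frequency = 0.2722 × 0.1241 ≈ 0.03378; observed = 20/1837 ≈ 0.01089.
Coefficient of coincidence = 0.01089/0.03378 ≈ 0.32; interference = 1 − 0.32 = 0.68.

0.68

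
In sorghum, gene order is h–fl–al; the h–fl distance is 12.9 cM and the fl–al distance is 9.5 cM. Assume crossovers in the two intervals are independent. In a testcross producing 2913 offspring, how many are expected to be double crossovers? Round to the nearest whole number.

Map distances give recombination frequencies of 0.129 and 0.095 for the two intervals.
With no interference, expected double-crossover frequency = 0.129 × 0.095 = 0.01226.
Expected number = 0.01226 × 2913 = 35.70 ≈ 36.

36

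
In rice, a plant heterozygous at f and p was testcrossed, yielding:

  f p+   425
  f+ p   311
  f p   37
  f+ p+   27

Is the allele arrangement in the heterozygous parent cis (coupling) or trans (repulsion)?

trans

The two most frequent classes are f+ p (311) and f p+ (425); these are the parental (non-recombinant) types.
So the F1 carried f+ p on one chromosome and f p+ on the other — the recessive alleles are on opposite chromosomes (trans / repulsion).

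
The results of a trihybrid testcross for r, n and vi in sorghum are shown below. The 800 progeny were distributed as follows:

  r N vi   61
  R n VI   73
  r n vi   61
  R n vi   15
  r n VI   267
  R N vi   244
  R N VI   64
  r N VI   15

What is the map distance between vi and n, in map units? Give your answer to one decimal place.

19.4 map units

The two most frequent reciprocal classes, r n VI and R N vi, are the parental types, so the F1 was r n VI / R N vi.
The two rarest classes, r N VI and R n vi, are the double crossovers. Comparing them with the parentals, only the n allele has switched, so n is the middle locus and the order is vi – n – r.
Crossovers in the vi–n interval produce the single-crossover classes r n vi and R N VI (61 + 64 = 125) plus the double crossovers (30).
RF(vi–n) = (125 + 30) / 800 = 155/800 = 0.1938 → 19.4 map units.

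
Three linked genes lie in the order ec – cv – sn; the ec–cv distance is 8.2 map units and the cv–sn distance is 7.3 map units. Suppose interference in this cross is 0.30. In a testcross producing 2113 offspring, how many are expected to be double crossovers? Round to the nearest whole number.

Map distances give recombination frequencies of 0.082 and 0.073 for the two intervals.
With interference 0.30 (so coincidence = 0.70), expected double-crossover frequency = 0.082 × 0.073 × 0.70 = 0.00419.
Expected number = 0.00419 × 2113 = 8.85 ≈ 9.

9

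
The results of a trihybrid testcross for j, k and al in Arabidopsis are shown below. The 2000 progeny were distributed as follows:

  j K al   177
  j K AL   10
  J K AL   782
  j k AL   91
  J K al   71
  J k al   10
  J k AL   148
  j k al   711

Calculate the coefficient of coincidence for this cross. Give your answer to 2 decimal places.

The two most frequent reciprocal classes, J K AL and j k al, are the parental types, so the F1 was J K AL / j k al.
The two rarest classes, j K AL and J k al, are the double crossovers. Comparing them with the parentals, only the j allele has switched, so j is the middle locus and the order is al – j – k.
al–j: (162 + 20)/2000 = 0.0910; j–k: (325 + 20)/2000 = 0.1725.
Expected DCO frequency = 0.0910 × 0.1725 ≈ 0.01570; observed = 20/2000 ≈ 0.01000.
Coefficient of coincidence = 0.01000/0.01570 ≈ 0.64.

0.64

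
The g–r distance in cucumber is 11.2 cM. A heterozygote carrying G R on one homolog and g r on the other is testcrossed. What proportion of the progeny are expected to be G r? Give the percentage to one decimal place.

A map distance of 11.2 cM corresponds to a recombination frequency of 0.112.
The F1 is G R / g r, so G r is a recombinant gamete class with expected frequency r/2 = 0.112/2 = 0.0560.
That is 0.0560 = 5.6% of the progeny.

5.6%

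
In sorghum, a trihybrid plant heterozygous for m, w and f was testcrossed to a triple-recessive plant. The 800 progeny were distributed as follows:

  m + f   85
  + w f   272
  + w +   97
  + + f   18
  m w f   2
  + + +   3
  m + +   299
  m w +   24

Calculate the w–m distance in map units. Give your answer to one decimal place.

The two most frequent reciprocal classes, + w f and m + +, are the parental types, so the F1 was + w f / m + +.
The two rarest classes, m w f and + + +, are the double crossovers. Comparing them with the parentals, only the m allele has switched, so m is the middle locus and the order is w – m – f.
Crossovers in the w–m interval produce the single-crossover classes + + f and m w + (18 + 24 = 42) plus the double crossovers (5).
RF(w–m) = (42 + 5) / 800 = 47/800 = 0.0587 → 5.9 map units.

5.9 map units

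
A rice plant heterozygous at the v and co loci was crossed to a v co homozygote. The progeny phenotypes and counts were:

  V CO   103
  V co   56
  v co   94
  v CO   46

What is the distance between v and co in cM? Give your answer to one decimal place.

34.1 cM

The two most frequent classes, V CO (103) and v co (94), are the parental types, so the F1 was V CO / v co.
The recombinant classes are V co and v CO: 56 + 46 = 102.
Recombination frequency = 102/299 = 0.3411 ≈ 34.1%, i.e. 34.1 cM.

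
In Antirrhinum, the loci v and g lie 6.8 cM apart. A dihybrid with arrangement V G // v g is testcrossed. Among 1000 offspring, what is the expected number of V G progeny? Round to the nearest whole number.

A map distance of 6.8 cM corresponds to a recombination frequency of 0.068.
The F1 is V G / v g, so V G is a parental gamete class with expected frequency (1 − r)/2 = 0.932/2 = 0.4660.
Expected number = 0.4660 × 1000 = 466.00 ≈ 466.

466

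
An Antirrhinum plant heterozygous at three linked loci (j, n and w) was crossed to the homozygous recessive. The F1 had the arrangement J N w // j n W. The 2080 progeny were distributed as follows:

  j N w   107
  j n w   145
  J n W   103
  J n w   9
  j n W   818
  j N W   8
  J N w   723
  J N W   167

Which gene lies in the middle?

The two rarest classes, J n w and j N W, are the double crossovers. Comparing them with the parentals, only the n allele has switched, so n is the middle locus and the order is w – n – j.

n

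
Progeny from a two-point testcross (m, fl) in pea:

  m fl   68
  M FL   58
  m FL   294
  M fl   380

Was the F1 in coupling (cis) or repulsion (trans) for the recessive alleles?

trans

The two most frequent classes are M fl (380) and m FL (294); these are the parental (non-recombinant) types.
So the F1 carried M fl on one chromosome and m FL on the other — the recessive alleles are on opposite chromosomes (trans / repulsion).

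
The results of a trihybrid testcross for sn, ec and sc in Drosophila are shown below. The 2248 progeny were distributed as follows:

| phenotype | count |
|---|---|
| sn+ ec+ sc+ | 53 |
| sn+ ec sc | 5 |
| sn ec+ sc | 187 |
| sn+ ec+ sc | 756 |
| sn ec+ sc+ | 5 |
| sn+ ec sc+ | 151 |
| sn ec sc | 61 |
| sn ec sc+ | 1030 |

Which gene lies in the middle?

The two most frequent reciprocal classes, sn+ ec+ sc and sn ec sc+, are the parental types, so the F1 was sn+ ec+ sc / sn ec sc+.
The two rarest classes, sn+ ec sc and sn ec+ sc+, are the double crossovers. Comparing them with the parentals, only the ec allele has switched, so ec is the middle locus and the order is sc – ec – sn.

ec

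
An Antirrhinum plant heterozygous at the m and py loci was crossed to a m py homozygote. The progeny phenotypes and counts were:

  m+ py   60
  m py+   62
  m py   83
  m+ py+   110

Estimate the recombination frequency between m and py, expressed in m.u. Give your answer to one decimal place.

38.7 m.u.

The two most frequent classes, m+ py+ (110) and m py (83), are the parental types, so the F1 was m+ py+ / m py.
The recombinant classes are m+ py and m py+: 60 + 62 = 122.
Recombination frequency = 122/315 = 0.3873 ≈ 38.7%, i.e. 38.7 m.u.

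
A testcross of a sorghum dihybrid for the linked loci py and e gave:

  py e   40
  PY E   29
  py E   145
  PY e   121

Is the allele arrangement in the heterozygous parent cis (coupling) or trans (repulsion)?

trans

The two most frequent classes are PY e (121) and py E (145); these are the parental (non-recombinant) types.
So the F1 carried PY e on one chromosome and py E on the other — the recessive alleles are on opposite chromosomes (trans / repulsion).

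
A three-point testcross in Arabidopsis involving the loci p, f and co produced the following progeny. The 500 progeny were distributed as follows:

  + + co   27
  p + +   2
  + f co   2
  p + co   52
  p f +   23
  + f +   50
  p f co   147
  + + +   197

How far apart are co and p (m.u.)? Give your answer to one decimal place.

10.8 m.u.

The two most frequent reciprocal classes, p f co and + + +, are the parental types, so the F1 was p f co / + + +.
The two rarest classes, + f co and p + +, are the double crossovers. Comparing them with the parentals, only the p allele has switched, so p is the middle locus and the order is co – p – f.
Crossovers in the co–p interval produce the single-crossover classes p f + and + + co (23 + 27 = 50) plus the double crossovers (4).
RF(co–p) = (50 + 4) / 500 = 54/500 = 0.1080 → 10.8 m.u.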